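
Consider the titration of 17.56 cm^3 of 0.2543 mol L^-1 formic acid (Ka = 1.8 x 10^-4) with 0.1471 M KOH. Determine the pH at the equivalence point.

8.36

n(HCOOH) = 0.2543 x 0.01756 = 0.004466 mol; V(KOH) at equivalence = 0.004466/0.1471 = 0.03036 L.
At equivalence all the acid is converted to HCOO-; total volume = 0.01756 + 0.03036 = 0.04792 L, so [HCOO-] = 0.004466/0.04792 = 0.09319 M.
Kb = Kw/Ka = 1.0e-14 / 1.8 x 10^-4 = 5.56e-11.
[OH^-] = sqrt(Kb x [HCOO-]) = sqrt(5.56e-11 x 0.09319) = 2.28e-6 M.
pOH = 5.64, so pH = 14.00 - 5.64 = 8.36.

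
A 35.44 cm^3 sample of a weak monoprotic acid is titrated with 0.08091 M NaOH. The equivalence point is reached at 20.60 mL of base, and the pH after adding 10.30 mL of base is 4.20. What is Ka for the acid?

6.3 x 10^-5

10.30 mL is half of the equivalence volume, so this is the half-equivalence point where [HA] = [A^-].
At half-equivalence pH = pKa, so pKa = 4.20.
Ka = 10^(-4.20) = 6.3 x 10^-5.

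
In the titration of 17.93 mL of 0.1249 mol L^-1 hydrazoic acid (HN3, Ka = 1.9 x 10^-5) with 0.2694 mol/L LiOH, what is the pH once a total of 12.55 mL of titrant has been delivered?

n(acid) = 0.1249 x 0.01793 = 0.002239 mol; n(LiOH) added = 0.2694 x 0.01255 = 0.003381 mol.
Base is in excess by 0.003381 - 0.002239 = 0.001142 mol in a total volume of 0.03048 L.
[OH^-] = 0.001142/0.03048 = 0.03745 M, so pOH = 1.43 and pH = 14.00 - 1.43 = 12.57.

12.57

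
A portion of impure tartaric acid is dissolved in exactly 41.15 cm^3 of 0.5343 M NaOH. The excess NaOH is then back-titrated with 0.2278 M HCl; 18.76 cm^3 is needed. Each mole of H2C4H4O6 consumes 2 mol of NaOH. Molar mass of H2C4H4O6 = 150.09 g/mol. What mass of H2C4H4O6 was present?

Total n(NaOH) added = 0.5343 x 0.04115 = 0.02199 mol.
n(HCl) used = 0.2278 x 0.01876 = 0.004274 mol, which equals the excess n(NaOH).
So n(NaOH) consumed by the sample = 0.02199 - 0.004274 = 0.01771 mol.
n(H2C4H4O6) = 0.01771 / 2 = 0.008856 mol.
mass = 0.008856 mol x 150.09 g/mol = 1.33 g.

1.33 g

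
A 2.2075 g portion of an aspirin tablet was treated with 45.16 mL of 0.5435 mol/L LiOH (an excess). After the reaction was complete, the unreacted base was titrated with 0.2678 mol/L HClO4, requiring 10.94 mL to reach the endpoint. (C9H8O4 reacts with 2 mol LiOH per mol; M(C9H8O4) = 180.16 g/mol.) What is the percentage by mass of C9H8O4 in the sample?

Total n(LiOH) added = 0.5435 x 0.04516 = 0.02454 mol.
n(HClO4) used = 0.2678 x 0.01094 = 0.002930 mol, which equals the excess n(LiOH).
So n(LiOH) consumed by the sample = 0.02454 - 0.002930 = 0.02161 mol.
n(C9H8O4) = 0.02161 / 2 = 0.01081 mol.
mass C9H8O4 = 0.01081 x 180.16 = 1.947 g, so %C9H8O4 = 1.947/2.2075 x 100 = 88.2%.

88.2%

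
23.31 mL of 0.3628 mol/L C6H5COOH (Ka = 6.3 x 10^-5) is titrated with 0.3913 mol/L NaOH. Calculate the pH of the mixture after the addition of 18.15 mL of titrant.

4.92

Initial n(C6H5COOH) = 0.3628 x 0.02331 = 0.008457 mol.
n(NaOH) added = 0.3913 x 0.01815 = 0.007102 mol, converting that many moles of C6H5COOH to C6H5COO-.
Remaining n(C6H5COOH) = 0.001355 mol; n(C6H5COO-) = 0.007102 mol.
By Henderson-Hasselbalch, pH = pKa + log([A^-]/[HA]) = 4.20 + log(0.007102/0.001355) = 4.20 + (+0.72) = 4.92.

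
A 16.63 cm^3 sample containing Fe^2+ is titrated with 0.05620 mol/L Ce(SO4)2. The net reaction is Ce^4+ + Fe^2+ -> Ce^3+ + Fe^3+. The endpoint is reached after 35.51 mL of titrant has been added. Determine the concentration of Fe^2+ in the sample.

n(Ce(SO4)2) = 0.05620 x 0.03551 = 0.001996 mol.
From the balanced equation, 1 mol Ce(SO4)2 reacts with 1 mol Fe^2+, so n(Fe^2+) = 0.001996 x 1/1 = 0.001996 mol.
[Fe^2+] = 0.001996 / 0.01663 L = 0.120 M.

0.120 M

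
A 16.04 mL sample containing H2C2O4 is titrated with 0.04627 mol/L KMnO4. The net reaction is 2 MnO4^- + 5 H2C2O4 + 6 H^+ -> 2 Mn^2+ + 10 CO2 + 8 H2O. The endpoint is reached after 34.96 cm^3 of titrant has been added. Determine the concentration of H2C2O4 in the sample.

0.252 M

n(KMnO4) = 0.04627 x 0.03496 = 0.001618 mol.
From the balanced equation, 2 mol KMnO4 reacts with 5 mol H2C2O4, so n(H2C2O4) = 0.001618 x 5/2 = 0.004044 mol.
[H2C2O4] = 0.004044 / 0.01604 L = 0.252 M.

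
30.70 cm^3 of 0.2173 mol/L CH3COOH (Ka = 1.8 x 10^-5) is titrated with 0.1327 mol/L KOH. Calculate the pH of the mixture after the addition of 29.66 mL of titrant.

4.90

Initial n(CH3COOH) = 0.2173 x 0.03070 = 0.006671 mol.
n(KOH) added = 0.1327 x 0.02966 = 0.003936 mol, converting that many moles of CH3COOH to CH3COO-.
Remaining n(CH3COOH) = 0.002735 mol; n(CH3COO-) = 0.003936 mol.
By Henderson-Hasselbalch, pH = pKa + log([A^-]/[HA]) = 4.74 + log(0.003936/0.002735) = 4.74 + (+0.16) = 4.90.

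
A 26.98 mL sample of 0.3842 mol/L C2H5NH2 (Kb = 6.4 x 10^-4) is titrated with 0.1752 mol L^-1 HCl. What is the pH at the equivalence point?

n(C2H5NH2) = 0.3842 x 0.02698 = 0.01037 mol; V(HCl) at equivalence = 0.01037/0.1752 = 0.05917 L.
At equivalence the base is fully converted to C2H5NH3+; total volume = 0.08615 L, so [C2H5NH3+] = 0.01037/0.08615 = 0.1203 M.
Ka(C2H5NH3+) = Kw/Kb = 1.0e-14 / 6.4 x 10^-4 = 1.56e-11.
[H^+] = sqrt(Ka x [C2H5NH3+]) = sqrt(1.56e-11 x 0.1203) = 1.37e-6 M.
pH = -log(1.37e-6) = 5.86.

5.86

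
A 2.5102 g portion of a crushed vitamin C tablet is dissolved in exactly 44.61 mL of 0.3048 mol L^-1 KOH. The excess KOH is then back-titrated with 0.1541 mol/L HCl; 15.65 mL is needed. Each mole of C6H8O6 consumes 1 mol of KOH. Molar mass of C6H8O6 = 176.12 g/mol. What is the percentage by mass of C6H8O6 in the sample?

78.5%

Total n(KOH) added = 0.3048 x 0.04461 = 0.01360 mol.
n(HCl) used = 0.1541 x 0.01565 = 0.002412 mol, which equals the excess n(KOH).
So n(KOH) consumed by the sample = 0.01360 - 0.002412 = 0.01119 mol.
n(C6H8O6) = 0.01119 / 1 = 0.01119 mol.
mass C6H8O6 = 0.01119 x 176.12 = 1.970 g, so %C6H8O6 = 1.970/2.5102 x 100 = 78.5%.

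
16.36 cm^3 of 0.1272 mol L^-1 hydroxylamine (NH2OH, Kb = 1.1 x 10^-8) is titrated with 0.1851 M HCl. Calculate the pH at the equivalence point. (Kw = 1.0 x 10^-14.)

3.58

n(NH2OH) = 0.1272 x 0.01636 = 0.002081 mol; V(HCl) at equivalence = 0.002081/0.1851 = 0.01124 L.
At equivalence the base is fully converted to NH3OH+; total volume = 0.02760 L, so [NH3OH+] = 0.002081/0.02760 = 0.07539 M.
Ka(NH3OH+) = Kw/Kb = 1.0e-14 / 1.1 x 10^-8 = 9.09e-7.
[H^+] = sqrt(Ka x [NH3OH+]) = sqrt(9.09e-7 x 0.07539) = 0.000262 M.
pH = -log(0.000262) = 3.58.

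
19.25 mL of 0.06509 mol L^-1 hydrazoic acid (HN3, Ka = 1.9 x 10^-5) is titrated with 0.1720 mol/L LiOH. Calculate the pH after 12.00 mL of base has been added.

12.41

n(acid) = 0.06509 x 0.01925 = 0.001253 mol; n(LiOH) added = 0.1720 x 0.01200 = 0.002064 mol.
Base is in excess by 0.002064 - 0.001253 = 0.0008110 mol in a total volume of 0.03125 L.
[OH^-] = 0.0008110/0.03125 = 0.02595 M, so pOH = 1.59 and pH = 14.00 - 1.59 = 12.41.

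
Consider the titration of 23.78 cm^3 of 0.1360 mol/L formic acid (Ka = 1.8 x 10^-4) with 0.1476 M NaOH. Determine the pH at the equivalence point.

8.30

n(HCOOH) = 0.1360 x 0.02378 = 0.003234 mol; V(NaOH) at equivalence = 0.003234/0.1476 = 0.02191 L.
At equivalence all the acid is converted to HCOO-; total volume = 0.02378 + 0.02191 = 0.04569 L, so [HCOO-] = 0.003234/0.04569 = 0.07078 M.
Kb = Kw/Ka = 1.0e-14 / 1.8 x 10^-4 = 5.56e-11.
[OH^-] = sqrt(Kb x [HCOO-]) = sqrt(5.56e-11 x 0.07078) = 1.98e-6 M.
pOH = 5.70, so pH = 14.00 - 5.70 = 8.30.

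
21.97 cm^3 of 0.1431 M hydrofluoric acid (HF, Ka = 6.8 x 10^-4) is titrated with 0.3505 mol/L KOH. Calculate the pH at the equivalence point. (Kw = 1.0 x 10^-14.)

8.09

n(HF) = 0.1431 x 0.02197 = 0.003144 mol; V(KOH) at equivalence = 0.003144/0.3505 = 0.008970 L.
At equivalence all the acid is converted to F-; total volume = 0.02197 + 0.008970 = 0.03094 L, so [F-] = 0.003144/0.03094 = 0.1016 M.
Kb = Kw/Ka = 1.0e-14 / 6.8 x 10^-4 = 1.47e-11.
[OH^-] = sqrt(Kb x [F-]) = sqrt(1.47e-11 x 0.1016) = 1.22e-6 M.
pOH = 5.91, so pH = 14.00 - 5.91 = 8.09.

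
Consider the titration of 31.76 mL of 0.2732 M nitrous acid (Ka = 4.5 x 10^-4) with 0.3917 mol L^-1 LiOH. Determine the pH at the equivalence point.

8.28

n(HNO2) = 0.2732 x 0.03176 = 0.008677 mol; V(LiOH) at equivalence = 0.008677/0.3917 = 0.02215 L.
At equivalence all the acid is converted to NO2-; total volume = 0.03176 + 0.02215 = 0.05391 L, so [NO2-] = 0.008677/0.05391 = 0.1609 M.
Kb = Kw/Ka = 1.0e-14 / 4.5 x 10^-4 = 2.22e-11.
[OH^-] = sqrt(Kb x [NO2-]) = sqrt(2.22e-11 x 0.1609) = 1.89e-6 M.
pOH = 5.72, so pH = 14.00 - 5.72 = 8.28.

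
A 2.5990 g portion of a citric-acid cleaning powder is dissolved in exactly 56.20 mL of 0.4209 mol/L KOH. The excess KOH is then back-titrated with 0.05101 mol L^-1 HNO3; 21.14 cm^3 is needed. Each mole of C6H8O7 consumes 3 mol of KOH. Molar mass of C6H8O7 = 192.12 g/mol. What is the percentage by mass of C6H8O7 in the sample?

55.6%

Total n(KOH) added = 0.4209 x 0.05620 = 0.02365 mol.
n(HNO3) used = 0.05101 x 0.02114 = 0.001078 mol, which equals the excess n(KOH).
So n(KOH) consumed by the sample = 0.02365 - 0.001078 = 0.02258 mol.
n(C6H8O7) = 0.02258 / 3 = 0.007525 mol.
mass C6H8O7 = 0.007525 x 192.12 = 1.446 g, so %C6H8O7 = 1.446/2.5990 x 100 = 55.6%.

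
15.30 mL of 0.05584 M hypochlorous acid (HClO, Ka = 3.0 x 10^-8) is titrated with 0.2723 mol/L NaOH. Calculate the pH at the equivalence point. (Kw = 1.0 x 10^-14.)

n(HClO) = 0.05584 x 0.01530 = 0.0008544 mol; V(NaOH) at equivalence = 0.0008544/0.2723 = 0.003138 L.
At equivalence all the acid is converted to ClO-; total volume = 0.01530 + 0.003138 = 0.01844 L, so [ClO-] = 0.0008544/0.01844 = 0.04634 M.
Kb = Kw/Ka = 1.0e-14 / 3.0 x 10^-8 = 3.33e-7.
[OH^-] = sqrt(Kb x [ClO-]) = sqrt(3.33e-7 x 0.04634) = 0.000124 M.
pOH = 3.91, so pH = 14.00 - 3.91 = 10.09.

10.09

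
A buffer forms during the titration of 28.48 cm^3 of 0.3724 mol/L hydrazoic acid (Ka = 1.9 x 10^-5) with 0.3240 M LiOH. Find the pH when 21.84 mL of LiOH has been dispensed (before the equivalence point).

Initial n(HN3) = 0.3724 x 0.02848 = 0.01061 mol.
n(LiOH) added = 0.3240 x 0.02184 = 0.007076 mol, converting that many moles of HN3 to N3-.
Remaining n(HN3) = 0.003530 mol; n(N3-) = 0.007076 mol.
By Henderson-Hasselbalch, pH = pKa + log([A^-]/[HA]) = 4.72 + log(0.007076/0.003530) = 4.72 + (+0.30) = 5.02.

5.02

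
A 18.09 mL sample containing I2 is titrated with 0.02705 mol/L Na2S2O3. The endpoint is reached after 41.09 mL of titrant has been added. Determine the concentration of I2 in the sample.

n(Na2S2O3) = 0.02705 x 0.04109 = 0.001111 mol.
From the balanced equation, 2 mol Na2S2O3 reacts with 1 mol I2, so n(I2) = 0.001111 x 1/2 = 0.0005557 mol.
[I2] = 0.0005557 / 0.01809 L = 0.0307 M.

0.0307 M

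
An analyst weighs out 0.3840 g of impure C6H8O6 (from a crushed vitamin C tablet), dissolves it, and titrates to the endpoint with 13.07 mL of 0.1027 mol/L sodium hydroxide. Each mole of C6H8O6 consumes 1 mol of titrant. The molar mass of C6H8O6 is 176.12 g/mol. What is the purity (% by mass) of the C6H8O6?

61.6%

n(NaOH) = 0.1027 x 0.01307 = 0.001342 mol.
n(C6H8O6) = 0.001342 / 1 = 0.001342 mol.
mass of C6H8O6 = 0.001342 x 176.12 = 0.2364 g.
% purity = 0.2364 / 0.3840 x 100 = 61.6%.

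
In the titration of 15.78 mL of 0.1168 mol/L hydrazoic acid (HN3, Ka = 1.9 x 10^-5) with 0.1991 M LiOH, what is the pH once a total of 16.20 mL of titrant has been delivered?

12.64

n(acid) = 0.1168 x 0.01578 = 0.001843 mol; n(LiOH) added = 0.1991 x 0.01620 = 0.003225 mol.
Base is in excess by 0.003225 - 0.001843 = 0.001382 mol in a total volume of 0.03198 L.
[OH^-] = 0.001382/0.03198 = 0.04322 M, so pOH = 1.36 and pH = 14.00 - 1.36 = 12.64.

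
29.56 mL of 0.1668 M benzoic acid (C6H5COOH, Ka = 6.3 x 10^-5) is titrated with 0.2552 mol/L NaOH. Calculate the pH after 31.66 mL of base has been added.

n(acid) = 0.1668 x 0.02956 = 0.004931 mol; n(NaOH) added = 0.2552 x 0.03166 = 0.008080 mol.
Base is in excess by 0.008080 - 0.004931 = 0.003149 mol in a total volume of 0.06122 L.
[OH^-] = 0.003149/0.06122 = 0.05144 M, so pOH = 1.29 and pH = 14.00 - 1.29 = 12.71.

12.71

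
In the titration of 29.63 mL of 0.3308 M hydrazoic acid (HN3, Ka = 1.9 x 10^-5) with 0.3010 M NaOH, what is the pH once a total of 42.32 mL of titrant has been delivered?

n(acid) = 0.3308 x 0.02963 = 0.009802 mol; n(NaOH) added = 0.3010 x 0.04232 = 0.01274 mol.
Base is in excess by 0.01274 - 0.009802 = 0.002937 mol in a total volume of 0.07195 L.
[OH^-] = 0.002937/0.07195 = 0.04082 M, so pOH = 1.39 and pH = 14.00 - 1.39 = 12.61.

12.61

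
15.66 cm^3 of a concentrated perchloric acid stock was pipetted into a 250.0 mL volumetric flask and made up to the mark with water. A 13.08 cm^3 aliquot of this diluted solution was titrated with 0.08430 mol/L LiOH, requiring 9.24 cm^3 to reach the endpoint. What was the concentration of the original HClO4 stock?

0.951 M

n(LiOH) = 0.08430 x 0.009240 = 0.0007789 mol.
n(HClO4) in the aliquot = 0.0007789 mol.
[diluted HClO4] = 0.0007789 / 0.01308 = 0.05955 M.
Dilution factor = 250.0/15.66 = 15.96, so [stock] = 0.05955 x 15.96 = 0.951 M.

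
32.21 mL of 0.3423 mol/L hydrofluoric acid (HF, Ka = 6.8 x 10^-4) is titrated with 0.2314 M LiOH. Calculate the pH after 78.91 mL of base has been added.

12.81

n(acid) = 0.3423 x 0.03221 = 0.01103 mol; n(LiOH) added = 0.2314 x 0.07891 = 0.01826 mol.
Base is in excess by 0.01826 - 0.01103 = 0.007234 mol in a total volume of 0.1111 L.
[OH^-] = 0.007234/0.1111 = 0.06510 M, so pOH = 1.19 and pH = 14.00 - 1.19 = 12.81.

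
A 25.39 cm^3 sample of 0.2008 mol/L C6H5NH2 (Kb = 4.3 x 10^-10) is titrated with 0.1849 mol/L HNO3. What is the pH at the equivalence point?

n(C6H5NH2) = 0.2008 x 0.02539 = 0.005098 mol; V(HNO3) at equivalence = 0.005098/0.1849 = 0.02757 L.
At equivalence the base is fully converted to C6H5NH3+; total volume = 0.05296 L, so [C6H5NH3+] = 0.005098/0.05296 = 0.09626 M.
Ka(C6H5NH3+) = Kw/Kb = 1.0e-14 / 4.3 x 10^-10 = 2.33e-5.
[H^+] = sqrt(Ka x [C6H5NH3+]) = sqrt(2.33e-5 x 0.09626) = 0.00150 M.
pH = -log(0.00150) = 2.83.

2.83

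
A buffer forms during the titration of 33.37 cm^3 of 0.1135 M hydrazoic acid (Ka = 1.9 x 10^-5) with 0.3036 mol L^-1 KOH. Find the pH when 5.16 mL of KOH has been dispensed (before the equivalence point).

4.57

Initial n(HN3) = 0.1135 x 0.03337 = 0.003787 mol.
n(KOH) added = 0.3036 x 0.005160 = 0.001567 mol, converting that many moles of HN3 to N3-.
Remaining n(HN3) = 0.002221 mol; n(N3-) = 0.001567 mol.
By Henderson-Hasselbalch, pH = pKa + log([A^-]/[HA]) = 4.72 + log(0.001567/0.002221) = 4.72 + (-0.15) = 4.57.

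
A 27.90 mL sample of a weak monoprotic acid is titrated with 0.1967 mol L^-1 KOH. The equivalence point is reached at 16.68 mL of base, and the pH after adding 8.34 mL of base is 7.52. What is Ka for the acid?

3.0 x 10^-8

8.34 mL is half of the equivalence volume, so this is the half-equivalence point where [HA] = [A^-].
At half-equivalence pH = pKa, so pKa = 7.52.
Ka = 10^(-7.52) = 3.0 x 10^-8.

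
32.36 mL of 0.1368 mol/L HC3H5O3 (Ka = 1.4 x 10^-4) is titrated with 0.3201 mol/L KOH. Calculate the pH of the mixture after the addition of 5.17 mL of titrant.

3.63

Initial n(HC3H5O3) = 0.1368 x 0.03236 = 0.004427 mol.
n(KOH) added = 0.3201 x 0.005170 = 0.001655 mol, converting that many moles of HC3H5O3 to C3H5O3-.
Remaining n(HC3H5O3) = 0.002772 mol; n(C3H5O3-) = 0.001655 mol.
By Henderson-Hasselbalch, pH = pKa + log([A^-]/[HA]) = 3.85 + log(0.001655/0.002772) = 3.85 + (-0.22) = 3.63.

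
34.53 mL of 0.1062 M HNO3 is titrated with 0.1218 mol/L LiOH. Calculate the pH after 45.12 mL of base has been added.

n(acid) = 0.1062 x 0.03453 = 0.003667 mol; n(LiOH) added = 0.1218 x 0.04512 = 0.005496 mol.
Base is in excess by 0.005496 - 0.003667 = 0.001829 mol in a total volume of 0.07965 L.
[OH^-] = 0.001829/0.07965 = 0.02296 M, so pOH = 1.64 and pH = 14.00 - 1.64 = 12.36.

12.36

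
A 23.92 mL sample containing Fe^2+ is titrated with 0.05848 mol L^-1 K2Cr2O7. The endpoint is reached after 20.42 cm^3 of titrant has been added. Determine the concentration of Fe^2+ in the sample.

0.300 M

n(K2Cr2O7) = 0.05848 x 0.02042 = 0.001194 mol.
From the balanced equation, 1 mol K2Cr2O7 reacts with 6 mol Fe^2+, so n(Fe^2+) = 0.001194 x 6/1 = 0.007165 mol.
[Fe^2+] = 0.007165 / 0.02392 L = 0.300 M.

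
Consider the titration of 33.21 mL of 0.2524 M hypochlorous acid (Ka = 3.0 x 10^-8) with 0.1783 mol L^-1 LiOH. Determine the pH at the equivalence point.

10.27

n(HClO) = 0.2524 x 0.03321 = 0.008382 mol; V(LiOH) at equivalence = 0.008382/0.1783 = 0.04701 L.
At equivalence all the acid is converted to ClO-; total volume = 0.03321 + 0.04701 = 0.08022 L, so [ClO-] = 0.008382/0.08022 = 0.1045 M.
Kb = Kw/Ka = 1.0e-14 / 3.0 x 10^-8 = 3.33e-7.
[OH^-] = sqrt(Kb x [ClO-]) = sqrt(3.33e-7 x 0.1045) = 0.000187 M.
pOH = 3.73, so pH = 14.00 - 3.73 = 10.27.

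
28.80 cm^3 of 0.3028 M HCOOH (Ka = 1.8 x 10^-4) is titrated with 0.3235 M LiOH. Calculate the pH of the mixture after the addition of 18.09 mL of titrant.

4.05

Initial n(HCOOH) = 0.3028 x 0.02880 = 0.008721 mol.
n(LiOH) added = 0.3235 x 0.01809 = 0.005852 mol, converting that many moles of HCOOH to HCOO-.
Remaining n(HCOOH) = 0.002869 mol; n(HCOO-) = 0.005852 mol.
By Henderson-Hasselbalch, pH = pKa + log([A^-]/[HA]) = 3.74 + log(0.005852/0.002869) = 3.74 + (+0.31) = 4.05.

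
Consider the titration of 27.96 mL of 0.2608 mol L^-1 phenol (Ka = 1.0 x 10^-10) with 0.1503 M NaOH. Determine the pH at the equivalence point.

11.49

n(C6H5OH) = 0.2608 x 0.02796 = 0.007292 mol; V(NaOH) at equivalence = 0.007292/0.1503 = 0.04852 L.
At equivalence all the acid is converted to C6H5O-; total volume = 0.02796 + 0.04852 = 0.07648 L, so [C6H5O-] = 0.007292/0.07648 = 0.09535 M.
Kb = Kw/Ka = 1.0e-14 / 1.0 x 10^-10 = 0.000100.
[OH^-] = sqrt(Kb x [C6H5O-]) = sqrt(0.000100 x 0.09535) = 0.00309 M.
pOH = 2.51, so pH = 14.00 - 2.51 = 11.49.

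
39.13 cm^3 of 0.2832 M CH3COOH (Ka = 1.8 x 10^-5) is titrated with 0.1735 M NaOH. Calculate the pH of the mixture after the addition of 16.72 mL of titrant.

4.29

Initial n(CH3COOH) = 0.2832 x 0.03913 = 0.01108 mol.
n(NaOH) added = 0.1735 x 0.01672 = 0.002901 mol, converting that many moles of CH3COOH to CH3COO-.
Remaining n(CH3COOH) = 0.008181 mol; n(CH3COO-) = 0.002901 mol.
By Henderson-Hasselbalch, pH = pKa + log([A^-]/[HA]) = 4.74 + log(0.002901/0.008181) = 4.74 + (-0.45) = 4.29.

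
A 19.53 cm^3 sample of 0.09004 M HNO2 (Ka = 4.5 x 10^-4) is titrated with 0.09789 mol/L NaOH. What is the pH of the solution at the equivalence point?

n(HNO2) = 0.09004 x 0.01953 = 0.001758 mol; V(NaOH) at equivalence = 0.001758/0.09789 = 0.01796 L.
At equivalence all the acid is converted to NO2-; total volume = 0.01953 + 0.01796 = 0.03749 L, so [NO2-] = 0.001758/0.03749 = 0.04690 M.
Kb = Kw/Ka = 1.0e-14 / 4.5 x 10^-4 = 2.22e-11.
[OH^-] = sqrt(Kb x [NO2-]) = sqrt(2.22e-11 x 0.04690) = 1.02e-6 M.
pOH = 5.99, so pH = 14.00 - 5.99 = 8.01.

8.01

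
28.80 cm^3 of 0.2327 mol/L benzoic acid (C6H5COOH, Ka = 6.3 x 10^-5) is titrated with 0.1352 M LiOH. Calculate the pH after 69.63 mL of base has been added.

n(acid) = 0.2327 x 0.02880 = 0.006702 mol; n(LiOH) added = 0.1352 x 0.06963 = 0.009414 mol.
Base is in excess by 0.009414 - 0.006702 = 0.002712 mol in a total volume of 0.09843 L.
[OH^-] = 0.002712/0.09843 = 0.02755 M, so pOH = 1.56 and pH = 14.00 - 1.56 = 12.44.

12.44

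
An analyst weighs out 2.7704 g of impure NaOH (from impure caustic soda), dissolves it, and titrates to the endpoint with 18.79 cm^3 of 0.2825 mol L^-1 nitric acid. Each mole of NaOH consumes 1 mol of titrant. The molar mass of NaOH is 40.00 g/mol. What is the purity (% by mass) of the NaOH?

n(HNO3) = 0.2825 x 0.01879 = 0.005308 mol.
n(NaOH) = 0.005308 / 1 = 0.005308 mol.
mass of NaOH = 0.005308 x 40.00 = 0.2123 g.
% purity = 0.2123 / 2.7704 x 100 = 7.66%.

7.66%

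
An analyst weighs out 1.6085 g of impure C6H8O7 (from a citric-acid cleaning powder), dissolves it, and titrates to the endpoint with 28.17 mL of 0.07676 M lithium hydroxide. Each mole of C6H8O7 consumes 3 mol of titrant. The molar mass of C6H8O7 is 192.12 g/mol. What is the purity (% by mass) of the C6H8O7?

8.61%

n(LiOH) = 0.07676 x 0.02817 = 0.002162 mol.
n(C6H8O7) = 0.002162 / 3 = 0.0007208 mol.
mass of C6H8O7 = 0.0007208 x 192.12 = 0.1385 g.
% purity = 0.1385 / 1.6085 x 100 = 8.61%.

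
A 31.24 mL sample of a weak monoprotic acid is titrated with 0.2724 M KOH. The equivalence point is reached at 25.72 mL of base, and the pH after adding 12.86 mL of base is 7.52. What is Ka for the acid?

12.86 mL is half of the equivalence volume, so this is the half-equivalence point where [HA] = [A^-].
At half-equivalence pH = pKa, so pKa = 7.52.
Ka = 10^(-7.52) = 3.0 x 10^-8.

3.0 x 10^-8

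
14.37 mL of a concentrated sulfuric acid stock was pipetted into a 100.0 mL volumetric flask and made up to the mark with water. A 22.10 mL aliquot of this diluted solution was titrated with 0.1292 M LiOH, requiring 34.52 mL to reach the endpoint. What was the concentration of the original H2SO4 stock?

n(LiOH) = 0.1292 x 0.03452 = 0.004460 mol.
n(H2SO4) in the aliquot = 0.004460 x 1/2 = 0.002230 mol.
[diluted H2SO4] = 0.002230 / 0.02210 = 0.1009 M.
Dilution factor = 100.0/14.37 = 6.959, so [stock] = 0.1009 x 6.959 = 0.702 M.

0.702 M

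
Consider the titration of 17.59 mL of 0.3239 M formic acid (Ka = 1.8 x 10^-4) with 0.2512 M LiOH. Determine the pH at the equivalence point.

n(HCOOH) = 0.3239 x 0.01759 = 0.005697 mol; V(LiOH) at equivalence = 0.005697/0.2512 = 0.02268 L.
At equivalence all the acid is converted to HCOO-; total volume = 0.01759 + 0.02268 = 0.04027 L, so [HCOO-] = 0.005697/0.04027 = 0.1415 M.
Kb = Kw/Ka = 1.0e-14 / 1.8 x 10^-4 = 5.56e-11.
[OH^-] = sqrt(Kb x [HCOO-]) = sqrt(5.56e-11 x 0.1415) = 2.80e-6 M.
pOH = 5.55, so pH = 14.00 - 5.55 = 8.45.

8.45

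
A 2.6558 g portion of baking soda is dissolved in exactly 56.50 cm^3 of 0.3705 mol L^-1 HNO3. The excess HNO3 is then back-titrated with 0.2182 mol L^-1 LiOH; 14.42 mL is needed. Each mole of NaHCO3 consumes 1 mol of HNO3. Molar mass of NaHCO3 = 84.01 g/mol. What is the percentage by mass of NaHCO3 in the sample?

Total n(HNO3) added = 0.3705 x 0.05650 = 0.02093 mol.
n(LiOH) used = 0.2182 x 0.01442 = 0.003146 mol, which equals the excess n(HNO3).
So n(HNO3) consumed by the sample = 0.02093 - 0.003146 = 0.01779 mol.
n(NaHCO3) = 0.01779 / 1 = 0.01779 mol.
mass NaHCO3 = 0.01779 x 84.01 = 1.494 g, so %NaHCO3 = 1.494/2.6558 x 100 = 56.3%.

56.3%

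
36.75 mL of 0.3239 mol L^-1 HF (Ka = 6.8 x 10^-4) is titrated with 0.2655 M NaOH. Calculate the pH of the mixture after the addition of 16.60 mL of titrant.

Initial n(HF) = 0.3239 x 0.03675 = 0.01190 mol.
n(NaOH) added = 0.2655 x 0.01660 = 0.004407 mol, converting that many moles of HF to F-.
Remaining n(HF) = 0.007496 mol; n(F-) = 0.004407 mol.
By Henderson-Hasselbalch, pH = pKa + log([A^-]/[HA]) = 3.17 + log(0.004407/0.007496) = 3.17 + (-0.23) = 2.94.

2.94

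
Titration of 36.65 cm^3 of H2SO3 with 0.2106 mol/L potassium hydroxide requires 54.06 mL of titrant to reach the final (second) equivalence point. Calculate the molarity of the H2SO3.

n(KOH) = 0.2106 x 0.05406 = 0.01139 mol.
At the final (second) equivalence point, 2 mol OH^- react per mol H2SO3, so n(H2SO3) = 0.01139 / 2 = 0.005693 mol.
[H2SO3] = 0.005693 / 0.03665 L = 0.155 M.

0.155 M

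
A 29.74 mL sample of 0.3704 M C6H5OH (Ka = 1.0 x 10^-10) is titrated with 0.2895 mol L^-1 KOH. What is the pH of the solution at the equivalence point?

11.61

n(C6H5OH) = 0.3704 x 0.02974 = 0.01102 mol; V(KOH) at equivalence = 0.01102/0.2895 = 0.03805 L.
At equivalence all the acid is converted to C6H5O-; total volume = 0.02974 + 0.03805 = 0.06779 L, so [C6H5O-] = 0.01102/0.06779 = 0.1625 M.
Kb = Kw/Ka = 1.0e-14 / 1.0 x 10^-10 = 0.000100.
[OH^-] = sqrt(Kb x [C6H5O-]) = sqrt(0.000100 x 0.1625) = 0.00403 M.
pOH = 2.39, so pH = 14.00 - 2.39 = 11.61.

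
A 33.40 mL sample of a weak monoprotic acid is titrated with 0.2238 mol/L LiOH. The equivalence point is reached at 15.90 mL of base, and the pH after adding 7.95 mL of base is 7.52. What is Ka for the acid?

7.95 mL is half of the equivalence volume, so this is the half-equivalence point where [HA] = [A^-].
At half-equivalence pH = pKa, so pKa = 7.52.
Ka = 10^(-7.52) = 3.0 x 10^-8.

3.0 x 10^-8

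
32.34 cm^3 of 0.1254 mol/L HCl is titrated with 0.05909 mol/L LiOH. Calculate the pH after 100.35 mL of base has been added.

12.15

n(acid) = 0.1254 x 0.03234 = 0.004055 mol; n(LiOH) added = 0.05909 x 0.1003 = 0.005930 mol.
Base is in excess by 0.005930 - 0.004055 = 0.001874 mol in a total volume of 0.1327 L.
[OH^-] = 0.001874/0.1327 = 0.01412 M, so pOH = 1.85 and pH = 14.00 - 1.85 = 12.15.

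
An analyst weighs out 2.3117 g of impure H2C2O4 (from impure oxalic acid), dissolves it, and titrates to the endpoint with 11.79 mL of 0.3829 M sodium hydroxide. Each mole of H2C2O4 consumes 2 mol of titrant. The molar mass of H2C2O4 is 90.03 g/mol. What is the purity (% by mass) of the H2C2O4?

8.79%

n(NaOH) = 0.3829 x 0.01179 = 0.004514 mol.
n(H2C2O4) = 0.004514 / 2 = 0.002257 mol.
mass of H2C2O4 = 0.002257 x 90.03 = 0.2032 g.
% purity = 0.2032 / 2.3117 x 100 = 8.79%.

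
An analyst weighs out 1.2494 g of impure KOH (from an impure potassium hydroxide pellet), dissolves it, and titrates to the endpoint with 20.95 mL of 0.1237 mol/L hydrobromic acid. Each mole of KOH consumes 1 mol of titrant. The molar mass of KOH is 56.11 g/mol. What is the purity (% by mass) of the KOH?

n(HBr) = 0.1237 x 0.02095 = 0.002592 mol.
n(KOH) = 0.002592 / 1 = 0.002592 mol.
mass of KOH = 0.002592 x 56.11 = 0.1454 g.
% purity = 0.1454 / 1.2494 x 100 = 11.6%.

11.6%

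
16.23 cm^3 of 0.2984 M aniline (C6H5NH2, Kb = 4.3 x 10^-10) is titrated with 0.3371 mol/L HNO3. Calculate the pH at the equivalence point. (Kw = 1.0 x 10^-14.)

2.72

n(C6H5NH2) = 0.2984 x 0.01623 = 0.004843 mol; V(HNO3) at equivalence = 0.004843/0.3371 = 0.01437 L.
At equivalence the base is fully converted to C6H5NH3+; total volume = 0.03060 L, so [C6H5NH3+] = 0.004843/0.03060 = 0.1583 M.
Ka(C6H5NH3+) = Kw/Kb = 1.0e-14 / 4.3 x 10^-10 = 2.33e-5.
[H^+] = sqrt(Ka x [C6H5NH3+]) = sqrt(2.33e-5 x 0.1583) = 0.00192 M.
pH = -log(0.00192) = 2.72.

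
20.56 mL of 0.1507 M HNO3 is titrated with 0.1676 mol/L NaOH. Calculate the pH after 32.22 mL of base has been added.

12.64

n(acid) = 0.1507 x 0.02056 = 0.003098 mol; n(NaOH) added = 0.1676 x 0.03222 = 0.005400 mol.
Base is in excess by 0.005400 - 0.003098 = 0.002302 mol in a total volume of 0.05278 L.
[OH^-] = 0.002302/0.05278 = 0.04361 M, so pOH = 1.36 and pH = 14.00 - 1.36 = 12.64.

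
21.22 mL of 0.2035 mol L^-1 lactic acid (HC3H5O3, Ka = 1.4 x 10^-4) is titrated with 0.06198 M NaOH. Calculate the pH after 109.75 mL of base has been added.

12.28

n(acid) = 0.2035 x 0.02122 = 0.004318 mol; n(NaOH) added = 0.06198 x 0.1098 = 0.006802 mol.
Base is in excess by 0.006802 - 0.004318 = 0.002484 mol in a total volume of 0.1310 L.
[OH^-] = 0.002484/0.1310 = 0.01897 M, so pOH = 1.72 and pH = 14.00 - 1.72 = 12.28.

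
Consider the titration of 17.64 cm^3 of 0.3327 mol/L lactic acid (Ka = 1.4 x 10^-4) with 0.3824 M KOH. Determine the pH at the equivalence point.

n(HC3H5O3) = 0.3327 x 0.01764 = 0.005869 mol; V(KOH) at equivalence = 0.005869/0.3824 = 0.01535 L.
At equivalence all the acid is converted to C3H5O3-; total volume = 0.01764 + 0.01535 = 0.03299 L, so [C3H5O3-] = 0.005869/0.03299 = 0.1779 M.
Kb = Kw/Ka = 1.0e-14 / 1.4 x 10^-4 = 7.14e-11.
[OH^-] = sqrt(Kb x [C3H5O3-]) = sqrt(7.14e-11 x 0.1779) = 3.56e-6 M.
pOH = 5.45, so pH = 14.00 - 5.45 = 8.55.

8.55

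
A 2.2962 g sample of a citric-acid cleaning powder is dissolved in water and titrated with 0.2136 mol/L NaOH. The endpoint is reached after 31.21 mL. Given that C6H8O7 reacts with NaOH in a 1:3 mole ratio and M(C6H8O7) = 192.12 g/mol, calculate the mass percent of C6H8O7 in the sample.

n(NaOH) = 0.2136 x 0.03121 = 0.006666 mol.
n(C6H8O7) = 0.006666 / 3 = 0.002222 mol.
mass of C6H8O7 = 0.002222 x 192.12 = 0.4269 g.
% purity = 0.4269 / 2.2962 x 100 = 18.6%.

18.6%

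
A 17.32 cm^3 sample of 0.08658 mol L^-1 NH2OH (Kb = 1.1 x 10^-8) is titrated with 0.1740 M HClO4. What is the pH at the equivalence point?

3.64

n(NH2OH) = 0.08658 x 0.01732 = 0.001500 mol; V(HClO4) at equivalence = 0.001500/0.1740 = 0.008618 L.
At equivalence the base is fully converted to NH3OH+; total volume = 0.02594 L, so [NH3OH+] = 0.001500/0.02594 = 0.05781 M.
Ka(NH3OH+) = Kw/Kb = 1.0e-14 / 1.1 x 10^-8 = 9.09e-7.
[H^+] = sqrt(Ka x [NH3OH+]) = sqrt(9.09e-7 x 0.05781) = 0.000229 M.
pH = -log(0.000229) = 3.64.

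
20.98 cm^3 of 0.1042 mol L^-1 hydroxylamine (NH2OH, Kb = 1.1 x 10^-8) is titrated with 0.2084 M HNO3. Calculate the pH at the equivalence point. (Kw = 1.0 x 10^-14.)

3.60

n(NH2OH) = 0.1042 x 0.02098 = 0.002186 mol; V(HNO3) at equivalence = 0.002186/0.2084 = 0.01049 L.
At equivalence the base is fully converted to NH3OH+; total volume = 0.03147 L, so [NH3OH+] = 0.002186/0.03147 = 0.06947 M.
Ka(NH3OH+) = Kw/Kb = 1.0e-14 / 1.1 x 10^-8 = 9.09e-7.
[H^+] = sqrt(Ka x [NH3OH+]) = sqrt(9.09e-7 x 0.06947) = 0.000251 M.
pH = -log(0.000251) = 3.60.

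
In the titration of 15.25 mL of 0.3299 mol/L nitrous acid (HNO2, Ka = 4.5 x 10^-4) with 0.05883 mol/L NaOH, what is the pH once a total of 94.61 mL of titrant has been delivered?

11.69

n(acid) = 0.3299 x 0.01525 = 0.005031 mol; n(NaOH) added = 0.05883 x 0.09461 = 0.005566 mol.
Base is in excess by 0.005566 - 0.005031 = 0.0005349 mol in a total volume of 0.1099 L.
[OH^-] = 0.0005349/0.1099 = 0.004869 M, so pOH = 2.31 and pH = 14.00 - 2.31 = 11.69.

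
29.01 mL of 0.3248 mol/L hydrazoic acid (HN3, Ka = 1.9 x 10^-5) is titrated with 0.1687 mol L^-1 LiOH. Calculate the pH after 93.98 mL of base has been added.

n(acid) = 0.3248 x 0.02901 = 0.009422 mol; n(LiOH) added = 0.1687 x 0.09398 = 0.01585 mol.
Base is in excess by 0.01585 - 0.009422 = 0.006432 mol in a total volume of 0.1230 L.
[OH^-] = 0.006432/0.1230 = 0.05230 M, so pOH = 1.28 and pH = 14.00 - 1.28 = 12.72.

12.72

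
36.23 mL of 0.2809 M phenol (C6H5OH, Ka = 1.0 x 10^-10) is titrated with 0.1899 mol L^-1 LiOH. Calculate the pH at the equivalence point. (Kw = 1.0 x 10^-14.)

n(C6H5OH) = 0.2809 x 0.03623 = 0.01018 mol; V(LiOH) at equivalence = 0.01018/0.1899 = 0.05359 L.
At equivalence all the acid is converted to C6H5O-; total volume = 0.03623 + 0.05359 = 0.08982 L, so [C6H5O-] = 0.01018/0.08982 = 0.1133 M.
Kb = Kw/Ka = 1.0e-14 / 1.0 x 10^-10 = 0.000100.
[OH^-] = sqrt(Kb x [C6H5O-]) = sqrt(0.000100 x 0.1133) = 0.00337 M.
pOH = 2.47, so pH = 14.00 - 2.47 = 11.53.

11.53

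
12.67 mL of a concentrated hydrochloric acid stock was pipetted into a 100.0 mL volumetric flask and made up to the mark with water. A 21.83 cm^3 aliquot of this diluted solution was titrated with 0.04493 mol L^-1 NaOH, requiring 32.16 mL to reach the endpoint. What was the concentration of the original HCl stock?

n(NaOH) = 0.04493 x 0.03216 = 0.001445 mol.
n(HCl) in the aliquot = 0.001445 mol.
[diluted HCl] = 0.001445 / 0.02183 = 0.06619 M.
Dilution factor = 100.0/12.67 = 7.893, so [stock] = 0.06619 x 7.893 = 0.522 M.

0.522 M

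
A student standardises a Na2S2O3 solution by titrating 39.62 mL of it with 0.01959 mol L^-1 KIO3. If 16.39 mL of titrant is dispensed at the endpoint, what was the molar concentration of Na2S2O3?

n(KIO3) = 0.01959 x 0.01639 = 0.0003211 mol.
From the balanced equation, 1 mol KIO3 reacts with 6 mol Na2S2O3, so n(Na2S2O3) = 0.0003211 x 6/1 = 0.001926 mol.
[Na2S2O3] = 0.001926 / 0.03962 L = 0.0486 M.

0.0486 M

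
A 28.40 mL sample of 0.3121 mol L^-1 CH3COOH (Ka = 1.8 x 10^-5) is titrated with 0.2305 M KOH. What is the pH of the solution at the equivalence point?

8.93

n(CH3COOH) = 0.3121 x 0.02840 = 0.008864 mol; V(KOH) at equivalence = 0.008864/0.2305 = 0.03845 L.
At equivalence all the acid is converted to CH3COO-; total volume = 0.02840 + 0.03845 = 0.06685 L, so [CH3COO-] = 0.008864/0.06685 = 0.1326 M.
Kb = Kw/Ka = 1.0e-14 / 1.8 x 10^-5 = 5.56e-10.
[OH^-] = sqrt(Kb x [CH3COO-]) = sqrt(5.56e-10 x 0.1326) = 8.58e-6 M.
pOH = 5.07, so pH = 14.00 - 5.07 = 8.93.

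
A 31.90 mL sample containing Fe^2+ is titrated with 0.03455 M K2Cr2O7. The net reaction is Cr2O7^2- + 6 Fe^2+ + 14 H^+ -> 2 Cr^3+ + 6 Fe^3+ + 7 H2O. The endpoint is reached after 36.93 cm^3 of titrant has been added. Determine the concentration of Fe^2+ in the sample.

n(K2Cr2O7) = 0.03455 x 0.03693 = 0.001276 mol.
From the balanced equation, 1 mol K2Cr2O7 reacts with 6 mol Fe^2+, so n(Fe^2+) = 0.001276 x 6/1 = 0.007656 mol.
[Fe^2+] = 0.007656 / 0.03190 L = 0.240 M.

0.240 M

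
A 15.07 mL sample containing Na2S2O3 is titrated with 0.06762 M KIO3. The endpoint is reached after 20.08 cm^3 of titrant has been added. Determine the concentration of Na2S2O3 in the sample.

0.541 M

n(KIO3) = 0.06762 x 0.02008 = 0.001358 mol.
From the balanced equation, 1 mol KIO3 reacts with 6 mol Na2S2O3, so n(Na2S2O3) = 0.001358 x 6/1 = 0.008147 mol.
[Na2S2O3] = 0.008147 / 0.01507 L = 0.541 M.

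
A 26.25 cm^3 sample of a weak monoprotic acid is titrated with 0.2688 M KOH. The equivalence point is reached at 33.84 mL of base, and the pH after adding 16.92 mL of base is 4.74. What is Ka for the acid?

1.8 x 10^-5

16.92 mL is half of the equivalence volume, so this is the half-equivalence point where [HA] = [A^-].
At half-equivalence pH = pKa, so pKa = 4.74.
Ka = 10^(-4.74) = 1.8 x 10^-5.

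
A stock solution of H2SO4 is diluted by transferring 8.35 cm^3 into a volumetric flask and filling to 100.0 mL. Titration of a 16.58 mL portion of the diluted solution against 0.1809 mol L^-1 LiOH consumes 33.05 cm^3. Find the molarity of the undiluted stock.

2.16 M

n(LiOH) = 0.1809 x 0.03305 = 0.005979 mol.
n(H2SO4) in the aliquot = 0.005979 x 1/2 = 0.002989 mol.
[diluted H2SO4] = 0.002989 / 0.01658 = 0.1803 M.
Dilution factor = 100.0/8.350 = 11.98, so [stock] = 0.1803 x 11.98 = 2.16 M.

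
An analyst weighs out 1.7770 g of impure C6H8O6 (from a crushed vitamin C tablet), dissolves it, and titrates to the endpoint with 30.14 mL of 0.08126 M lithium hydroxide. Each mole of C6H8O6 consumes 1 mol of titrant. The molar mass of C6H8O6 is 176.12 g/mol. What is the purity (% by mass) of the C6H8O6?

n(LiOH) = 0.08126 x 0.03014 = 0.002449 mol.
n(C6H8O6) = 0.002449 / 1 = 0.002449 mol.
mass of C6H8O6 = 0.002449 x 176.12 = 0.4313 g.
% purity = 0.4313 / 1.7770 x 100 = 24.3%.

24.3%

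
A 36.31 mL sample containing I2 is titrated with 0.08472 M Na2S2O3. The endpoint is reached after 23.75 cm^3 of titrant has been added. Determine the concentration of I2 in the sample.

n(Na2S2O3) = 0.08472 x 0.02375 = 0.002012 mol.
From the balanced equation, 2 mol Na2S2O3 reacts with 1 mol I2, so n(I2) = 0.002012 x 1/2 = 0.001006 mol.
[I2] = 0.001006 / 0.03631 L = 0.0277 M.

0.0277 M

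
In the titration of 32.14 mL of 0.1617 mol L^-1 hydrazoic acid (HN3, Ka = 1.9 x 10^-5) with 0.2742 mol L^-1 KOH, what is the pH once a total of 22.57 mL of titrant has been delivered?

n(acid) = 0.1617 x 0.03214 = 0.005197 mol; n(KOH) added = 0.2742 x 0.02257 = 0.006189 mol.
Base is in excess by 0.006189 - 0.005197 = 0.0009917 mol in a total volume of 0.05471 L.
[OH^-] = 0.0009917/0.05471 = 0.01813 M, so pOH = 1.74 and pH = 14.00 - 1.74 = 12.26.

12.26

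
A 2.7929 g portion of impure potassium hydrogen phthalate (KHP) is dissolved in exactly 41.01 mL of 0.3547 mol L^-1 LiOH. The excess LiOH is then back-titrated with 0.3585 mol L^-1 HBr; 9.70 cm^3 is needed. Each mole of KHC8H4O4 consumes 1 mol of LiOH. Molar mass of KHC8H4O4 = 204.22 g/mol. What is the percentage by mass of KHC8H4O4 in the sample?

Total n(LiOH) added = 0.3547 x 0.04101 = 0.01455 mol.
n(HBr) used = 0.3585 x 0.009700 = 0.003477 mol, which equals the excess n(LiOH).
So n(LiOH) consumed by the sample = 0.01455 - 0.003477 = 0.01107 mol.
n(KHC8H4O4) = 0.01107 / 1 = 0.01107 mol.
mass KHC8H4O4 = 0.01107 x 204.22 = 2.260 g, so %KHC8H4O4 = 2.260/2.7929 x 100 = 80.9%.

80.9%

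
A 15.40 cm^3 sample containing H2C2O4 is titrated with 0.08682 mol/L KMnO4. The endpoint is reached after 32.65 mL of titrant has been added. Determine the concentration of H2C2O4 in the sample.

n(KMnO4) = 0.08682 x 0.03265 = 0.002835 mol.
From the balanced equation, 2 mol KMnO4 reacts with 5 mol H2C2O4, so n(H2C2O4) = 0.002835 x 5/2 = 0.007087 mol.
[H2C2O4] = 0.007087 / 0.01540 L = 0.460 M.

0.460 M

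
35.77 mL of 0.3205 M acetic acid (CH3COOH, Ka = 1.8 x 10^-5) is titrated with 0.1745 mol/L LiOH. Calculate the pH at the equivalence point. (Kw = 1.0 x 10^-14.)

8.90

n(CH3COOH) = 0.3205 x 0.03577 = 0.01146 mol; V(LiOH) at equivalence = 0.01146/0.1745 = 0.06570 L.
At equivalence all the acid is converted to CH3COO-; total volume = 0.03577 + 0.06570 = 0.1015 L, so [CH3COO-] = 0.01146/0.1015 = 0.1130 M.
Kb = Kw/Ka = 1.0e-14 / 1.8 x 10^-5 = 5.56e-10.
[OH^-] = sqrt(Kb x [CH3COO-]) = sqrt(5.56e-10 x 0.1130) = 7.92e-6 M.
pOH = 5.10, so pH = 14.00 - 5.10 = 8.90.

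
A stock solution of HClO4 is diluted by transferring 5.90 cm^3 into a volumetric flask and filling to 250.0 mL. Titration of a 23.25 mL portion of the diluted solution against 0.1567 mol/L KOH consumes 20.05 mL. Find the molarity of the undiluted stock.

5.73 M

n(KOH) = 0.1567 x 0.02005 = 0.003142 mol.
n(HClO4) in the aliquot = 0.003142 mol.
[diluted HClO4] = 0.003142 / 0.02325 = 0.1351 M.
Dilution factor = 250.0/5.900 = 42.37, so [stock] = 0.1351 x 42.37 = 5.73 M.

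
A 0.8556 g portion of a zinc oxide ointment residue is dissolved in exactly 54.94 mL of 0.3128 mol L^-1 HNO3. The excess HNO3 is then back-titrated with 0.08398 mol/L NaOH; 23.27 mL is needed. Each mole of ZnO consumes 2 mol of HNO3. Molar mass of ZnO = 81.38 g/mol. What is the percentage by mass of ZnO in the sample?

Total n(HNO3) added = 0.3128 x 0.05494 = 0.01719 mol.
n(NaOH) used = 0.08398 x 0.02327 = 0.001954 mol, which equals the excess n(HNO3).
So n(HNO3) consumed by the sample = 0.01719 - 0.001954 = 0.01523 mol.
n(ZnO) = 0.01523 / 2 = 0.007616 mol.
mass ZnO = 0.007616 x 81.38 = 0.6198 g, so %ZnO = 0.6198/0.8556 x 100 = 72.4%.

72.4%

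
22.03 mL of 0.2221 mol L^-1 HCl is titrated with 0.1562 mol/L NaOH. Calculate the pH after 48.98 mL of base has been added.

12.59

n(acid) = 0.2221 x 0.02203 = 0.004893 mol; n(NaOH) added = 0.1562 x 0.04898 = 0.007651 mol.
Base is in excess by 0.007651 - 0.004893 = 0.002758 mol in a total volume of 0.07101 L.
[OH^-] = 0.002758/0.07101 = 0.03884 M, so pOH = 1.41 and pH = 14.00 - 1.41 = 12.59.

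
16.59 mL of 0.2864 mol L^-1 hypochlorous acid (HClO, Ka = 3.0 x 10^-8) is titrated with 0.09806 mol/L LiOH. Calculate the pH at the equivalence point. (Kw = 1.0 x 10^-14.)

n(HClO) = 0.2864 x 0.01659 = 0.004751 mol; V(LiOH) at equivalence = 0.004751/0.09806 = 0.04845 L.
At equivalence all the acid is converted to ClO-; total volume = 0.01659 + 0.04845 = 0.06504 L, so [ClO-] = 0.004751/0.06504 = 0.07305 M.
Kb = Kw/Ka = 1.0e-14 / 3.0 x 10^-8 = 3.33e-7.
[OH^-] = sqrt(Kb x [ClO-]) = sqrt(3.33e-7 x 0.07305) = 0.000156 M.
pOH = 3.81, so pH = 14.00 - 3.81 = 10.19.

10.19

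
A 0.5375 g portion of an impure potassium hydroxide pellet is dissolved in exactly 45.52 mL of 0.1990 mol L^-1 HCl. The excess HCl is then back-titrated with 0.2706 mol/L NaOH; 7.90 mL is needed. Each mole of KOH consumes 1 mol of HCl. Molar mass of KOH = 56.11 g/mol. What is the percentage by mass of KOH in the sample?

Total n(HCl) added = 0.1990 x 0.04552 = 0.009058 mol.
n(NaOH) used = 0.2706 x 0.007900 = 0.002138 mol, which equals the excess n(HCl).
So n(HCl) consumed by the sample = 0.009058 - 0.002138 = 0.006921 mol.
n(KOH) = 0.006921 / 1 = 0.006921 mol.
mass KOH = 0.006921 x 56.11 = 0.3883 g, so %KOH = 0.3883/0.5375 x 100 = 72.2%.

72.2%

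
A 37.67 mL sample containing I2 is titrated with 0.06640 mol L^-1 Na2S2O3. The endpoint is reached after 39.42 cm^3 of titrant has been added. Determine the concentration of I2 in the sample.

0.0347 M

n(Na2S2O3) = 0.06640 x 0.03942 = 0.002617 mol.
From the balanced equation, 2 mol Na2S2O3 reacts with 1 mol I2, so n(I2) = 0.002617 x 1/2 = 0.001309 mol.
[I2] = 0.001309 / 0.03767 L = 0.0347 M.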